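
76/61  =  1 + 15/61 = 1.25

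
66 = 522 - 456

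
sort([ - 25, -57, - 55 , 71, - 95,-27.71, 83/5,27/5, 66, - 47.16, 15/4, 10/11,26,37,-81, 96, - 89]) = [ - 95, - 89, - 81, - 57, - 55, - 47.16, - 27.71, - 25,10/11, 15/4,27/5, 83/5, 26 , 37,  66, 71,96 ] 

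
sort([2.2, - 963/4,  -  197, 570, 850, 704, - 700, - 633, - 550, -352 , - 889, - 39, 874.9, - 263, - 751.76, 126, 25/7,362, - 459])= [- 889,-751.76,  -  700, - 633, -550,-459, - 352, - 263, -963/4,-197, - 39 , 2.2, 25/7, 126,362, 570 , 704,850,874.9]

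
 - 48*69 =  - 3312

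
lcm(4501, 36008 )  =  36008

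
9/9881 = 9/9881 = 0.00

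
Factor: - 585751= - 19^1*30829^1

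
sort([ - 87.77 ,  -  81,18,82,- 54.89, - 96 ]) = [ - 96 ,-87.77,  -  81, - 54.89 , 18 , 82 ] 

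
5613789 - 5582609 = 31180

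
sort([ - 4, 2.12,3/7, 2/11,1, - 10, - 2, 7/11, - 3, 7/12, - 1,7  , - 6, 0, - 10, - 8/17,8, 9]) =[ - 10, -10,  -  6 ,  -  4, - 3, - 2, - 1,  -  8/17,  0, 2/11, 3/7, 7/12,  7/11,1,2.12, 7, 8,9 ] 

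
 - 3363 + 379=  - 2984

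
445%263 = 182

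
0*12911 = 0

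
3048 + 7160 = 10208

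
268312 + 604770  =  873082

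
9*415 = 3735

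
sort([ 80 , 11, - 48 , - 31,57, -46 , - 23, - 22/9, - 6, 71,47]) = [ - 48 ,-46,-31, - 23, - 6 , - 22/9,  11,47, 57, 71 , 80]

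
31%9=4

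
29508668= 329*89692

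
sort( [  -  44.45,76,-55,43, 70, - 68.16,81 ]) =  [ - 68.16,-55, - 44.45, 43,70,76,81] 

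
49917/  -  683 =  - 74+625/683=- 73.08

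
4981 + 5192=10173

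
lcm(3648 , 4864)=14592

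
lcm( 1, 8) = 8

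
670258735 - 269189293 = 401069442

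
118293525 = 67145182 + 51148343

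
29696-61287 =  - 31591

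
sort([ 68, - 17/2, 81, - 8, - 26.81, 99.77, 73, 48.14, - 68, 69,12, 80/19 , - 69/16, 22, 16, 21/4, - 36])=[ - 68, - 36, - 26.81, - 17/2,-8, - 69/16, 80/19,21/4, 12, 16, 22, 48.14, 68, 69, 73, 81,99.77] 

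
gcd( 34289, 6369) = 1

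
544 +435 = 979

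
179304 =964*186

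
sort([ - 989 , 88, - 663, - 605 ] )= [ - 989,  -  663, - 605, 88 ] 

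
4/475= 4/475  =  0.01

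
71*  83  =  5893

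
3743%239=158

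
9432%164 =84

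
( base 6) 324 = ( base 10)124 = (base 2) 1111100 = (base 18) 6G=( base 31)40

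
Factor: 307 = 307^1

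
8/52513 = 8/52513 = 0.00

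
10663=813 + 9850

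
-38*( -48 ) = 1824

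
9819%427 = 425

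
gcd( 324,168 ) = 12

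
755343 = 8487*89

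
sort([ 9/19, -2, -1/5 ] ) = [  -  2, -1/5, 9/19]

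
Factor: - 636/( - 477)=4/3 = 2^2*3^( - 1)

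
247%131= 116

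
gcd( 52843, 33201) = 7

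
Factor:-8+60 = 2^2*13^1 =52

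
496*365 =181040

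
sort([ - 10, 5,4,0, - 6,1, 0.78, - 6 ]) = [-10, - 6, - 6, 0,0.78, 1, 4, 5] 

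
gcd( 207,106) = 1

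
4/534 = 2/267 = 0.01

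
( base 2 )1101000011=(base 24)1aj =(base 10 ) 835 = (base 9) 1127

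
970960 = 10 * 97096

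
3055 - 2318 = 737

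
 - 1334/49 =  - 1334/49 = - 27.22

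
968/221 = 968/221 = 4.38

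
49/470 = 49/470=0.10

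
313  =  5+308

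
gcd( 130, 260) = 130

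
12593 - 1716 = 10877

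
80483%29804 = 20875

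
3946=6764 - 2818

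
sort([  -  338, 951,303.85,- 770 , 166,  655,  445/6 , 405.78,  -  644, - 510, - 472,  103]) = [  -  770 ,-644,  -  510, - 472, - 338, 445/6,103,  166, 303.85,405.78,655 , 951] 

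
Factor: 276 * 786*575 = 124738200 = 2^3 * 3^2 *5^2*23^2*131^1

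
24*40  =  960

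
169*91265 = 15423785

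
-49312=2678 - 51990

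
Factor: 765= 3^2*5^1*17^1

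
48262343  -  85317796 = - 37055453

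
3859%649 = 614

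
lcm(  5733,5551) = 349713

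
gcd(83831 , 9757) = 11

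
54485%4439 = 1217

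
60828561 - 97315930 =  - 36487369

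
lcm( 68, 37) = 2516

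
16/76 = 4/19 = 0.21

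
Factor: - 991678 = -2^1 * 17^1 *29167^1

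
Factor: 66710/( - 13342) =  - 5=- 5^1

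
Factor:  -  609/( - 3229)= 3^1*7^1 * 29^1*3229^( - 1 ) 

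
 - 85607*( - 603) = 51621021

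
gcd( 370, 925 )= 185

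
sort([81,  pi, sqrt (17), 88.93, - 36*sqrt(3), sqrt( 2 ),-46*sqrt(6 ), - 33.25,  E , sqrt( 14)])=[ - 46*sqrt(6) , - 36*sqrt(3), - 33.25, sqrt( 2 ) , E,pi , sqrt(14),  sqrt(17),  81 , 88.93]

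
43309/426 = 101 + 283/426 = 101.66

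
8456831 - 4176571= 4280260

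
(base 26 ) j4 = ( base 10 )498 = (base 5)3443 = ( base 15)233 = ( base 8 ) 762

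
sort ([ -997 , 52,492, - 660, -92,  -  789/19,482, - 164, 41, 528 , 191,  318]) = [ - 997, - 660, - 164,- 92, - 789/19,41,52,191,318,482,492 , 528] 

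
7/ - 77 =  - 1 +10/11 = -0.09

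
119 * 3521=418999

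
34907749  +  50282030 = 85189779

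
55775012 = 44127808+11647204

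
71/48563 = 71/48563 = 0.00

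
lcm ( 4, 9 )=36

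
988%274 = 166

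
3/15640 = 3/15640 =0.00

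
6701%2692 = 1317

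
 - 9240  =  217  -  9457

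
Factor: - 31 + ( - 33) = - 2^6= - 64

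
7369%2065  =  1174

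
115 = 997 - 882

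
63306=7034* 9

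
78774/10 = 39387/5 = 7877.40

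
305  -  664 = -359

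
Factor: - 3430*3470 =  - 2^2*5^2*7^3*347^1=- 11902100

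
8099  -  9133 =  - 1034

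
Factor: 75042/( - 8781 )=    - 25014/2927=- 2^1*3^1 * 11^1*379^1*2927^( - 1 ) 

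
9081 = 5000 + 4081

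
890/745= 178/149 = 1.19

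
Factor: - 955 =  - 5^1*191^1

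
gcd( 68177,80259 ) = 863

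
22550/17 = 1326  +  8/17 = 1326.47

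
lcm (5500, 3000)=33000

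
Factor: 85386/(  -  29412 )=  -  2^ (  -  1 )* 3^ (  -  1) * 7^1 * 43^( - 1 )*107^1 = - 749/258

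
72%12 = 0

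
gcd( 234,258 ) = 6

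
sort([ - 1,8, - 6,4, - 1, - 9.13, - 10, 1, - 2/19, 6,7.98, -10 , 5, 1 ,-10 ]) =[ - 10, - 10, - 10,-9.13, - 6, - 1,-1,- 2/19,1,  1,4,5  ,  6,  7.98,8 ] 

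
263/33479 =263/33479   =  0.01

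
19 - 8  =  11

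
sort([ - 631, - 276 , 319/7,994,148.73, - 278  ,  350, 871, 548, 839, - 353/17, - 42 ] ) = [- 631 , - 278, - 276, - 42,  -  353/17,319/7,148.73, 350,548,839,871,994] 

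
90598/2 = 45299=45299.00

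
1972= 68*29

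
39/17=39/17 = 2.29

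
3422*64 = 219008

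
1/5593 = 1/5593 = 0.00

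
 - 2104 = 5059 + - 7163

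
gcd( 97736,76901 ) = 1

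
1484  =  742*2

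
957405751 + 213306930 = 1170712681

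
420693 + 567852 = 988545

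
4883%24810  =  4883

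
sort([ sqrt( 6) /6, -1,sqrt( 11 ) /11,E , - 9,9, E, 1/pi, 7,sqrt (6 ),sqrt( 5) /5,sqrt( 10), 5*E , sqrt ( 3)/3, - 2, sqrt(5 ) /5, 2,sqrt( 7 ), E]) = [-9, - 2, - 1, sqrt(  11 ) /11, 1/pi, sqrt( 6)/6 , sqrt(5) /5,sqrt (5 ) /5,sqrt(3) /3,2,sqrt(6),sqrt( 7),  E, E,E, sqrt(10), 7,9  ,  5*E]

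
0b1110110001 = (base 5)12240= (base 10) 945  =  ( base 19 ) 2BE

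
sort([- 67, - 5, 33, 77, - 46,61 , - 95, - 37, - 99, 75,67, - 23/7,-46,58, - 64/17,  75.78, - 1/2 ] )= [ - 99, - 95, - 67, - 46, - 46 ,  -  37,- 5, - 64/17, - 23/7, - 1/2,33,58,61,67,75, 75.78, 77 ] 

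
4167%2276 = 1891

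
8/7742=4/3871 = 0.00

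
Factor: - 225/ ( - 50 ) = 9/2 = 2^( - 1)* 3^2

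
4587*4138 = 18981006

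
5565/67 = 5565/67 = 83.06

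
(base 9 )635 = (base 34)f8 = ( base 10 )518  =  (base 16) 206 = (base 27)J5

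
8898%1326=942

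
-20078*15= - 301170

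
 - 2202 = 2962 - 5164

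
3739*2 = 7478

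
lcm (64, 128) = 128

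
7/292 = 7/292 = 0.02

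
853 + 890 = 1743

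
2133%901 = 331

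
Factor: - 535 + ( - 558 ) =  - 1093 = -1093^1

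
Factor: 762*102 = 2^2*3^2*17^1*127^1 = 77724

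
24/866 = 12/433  =  0.03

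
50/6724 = 25/3362  =  0.01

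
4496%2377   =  2119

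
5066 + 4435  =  9501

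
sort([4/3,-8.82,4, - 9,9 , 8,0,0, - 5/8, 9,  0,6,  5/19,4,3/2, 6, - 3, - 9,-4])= [-9, - 9, - 8.82, -4, - 3, - 5/8,0,0,0,  5/19, 4/3,3/2, 4, 4 , 6,6,8,9,9] 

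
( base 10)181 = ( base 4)2311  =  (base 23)7k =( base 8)265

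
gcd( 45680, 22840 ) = 22840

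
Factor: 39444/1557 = 76/3 = 2^2*3^(- 1)*19^1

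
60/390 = 2/13 = 0.15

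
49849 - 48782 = 1067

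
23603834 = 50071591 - 26467757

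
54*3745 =202230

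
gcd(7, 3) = 1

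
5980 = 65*92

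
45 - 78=-33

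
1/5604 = 1/5604 = 0.00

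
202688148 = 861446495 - 658758347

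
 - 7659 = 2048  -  9707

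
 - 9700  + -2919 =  - 12619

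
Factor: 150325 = 5^2*7^1*859^1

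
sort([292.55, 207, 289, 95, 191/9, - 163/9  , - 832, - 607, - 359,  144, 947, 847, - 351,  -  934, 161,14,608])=[ - 934, - 832, - 607, - 359, - 351, - 163/9, 14, 191/9, 95,144, 161,207,289, 292.55, 608,847,947]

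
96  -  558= - 462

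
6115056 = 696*8786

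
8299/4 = 2074+3/4 = 2074.75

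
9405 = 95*99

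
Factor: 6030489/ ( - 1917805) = -3^1*5^(- 1 )*53^( - 1 ) * 331^1*6073^1 * 7237^( - 1)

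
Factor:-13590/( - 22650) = 3^1*5^( - 1 ) = 3/5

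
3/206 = 3/206 = 0.01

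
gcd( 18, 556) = 2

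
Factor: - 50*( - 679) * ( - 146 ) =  - 2^2*5^2*7^1*73^1 * 97^1 = - 4956700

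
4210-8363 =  - 4153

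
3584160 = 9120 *393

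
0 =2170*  0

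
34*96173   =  3269882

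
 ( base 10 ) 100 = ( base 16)64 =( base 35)2u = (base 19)55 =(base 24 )44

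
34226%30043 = 4183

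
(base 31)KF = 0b1001111011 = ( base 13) 39B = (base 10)635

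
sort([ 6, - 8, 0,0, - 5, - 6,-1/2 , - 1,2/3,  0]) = [ - 8, - 6, - 5, - 1 , - 1/2, 0,0,0, 2/3,6]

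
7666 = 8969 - 1303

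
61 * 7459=454999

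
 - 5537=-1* 5537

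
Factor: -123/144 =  - 41/48 = - 2^( - 4 )*3^( - 1 )*41^1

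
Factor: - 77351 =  - 77351^1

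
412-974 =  -562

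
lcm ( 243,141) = 11421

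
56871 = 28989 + 27882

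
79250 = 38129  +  41121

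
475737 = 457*1041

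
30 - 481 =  - 451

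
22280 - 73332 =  - 51052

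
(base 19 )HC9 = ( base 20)fie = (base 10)6374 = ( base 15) 1d4e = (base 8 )14346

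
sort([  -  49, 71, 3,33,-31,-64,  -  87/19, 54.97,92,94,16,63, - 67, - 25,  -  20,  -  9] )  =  [-67, - 64, - 49, - 31, -25,  -  20,-9, - 87/19,3,  16, 33,54.97,63,71,92,94 ] 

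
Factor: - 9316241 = -11^1*846931^1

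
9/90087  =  3/30029 = 0.00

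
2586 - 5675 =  - 3089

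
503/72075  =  503/72075 = 0.01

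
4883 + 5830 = 10713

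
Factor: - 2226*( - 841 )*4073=7624924818 = 2^1 * 3^1*7^1*29^2*53^1 * 4073^1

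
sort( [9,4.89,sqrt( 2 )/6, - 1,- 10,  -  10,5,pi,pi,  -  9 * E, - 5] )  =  [ - 9*E, - 10, - 10 , - 5, - 1,sqrt(2) /6, pi,pi, 4.89  ,  5,9]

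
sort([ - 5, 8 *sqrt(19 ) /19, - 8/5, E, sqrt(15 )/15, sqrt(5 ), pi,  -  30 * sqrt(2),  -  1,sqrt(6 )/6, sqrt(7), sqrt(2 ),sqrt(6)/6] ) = [-30* sqrt(2 ),  -  5, - 8/5, - 1, sqrt( 15)/15, sqrt(6 ) /6, sqrt(6 )/6, sqrt(2 ), 8*sqrt(19 )/19,  sqrt(5),sqrt( 7), E,  pi ]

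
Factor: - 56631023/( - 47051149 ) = 31^( - 1 )*41^( - 1)*449^1*37019^( - 1 )*126127^1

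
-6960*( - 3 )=20880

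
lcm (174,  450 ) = 13050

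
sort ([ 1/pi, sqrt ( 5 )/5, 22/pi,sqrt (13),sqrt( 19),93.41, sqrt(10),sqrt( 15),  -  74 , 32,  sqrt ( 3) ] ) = [ - 74,1/pi, sqrt(5 ) /5,sqrt(3 ), sqrt( 10 ),sqrt(13), sqrt(15), sqrt(19),  22/pi , 32,93.41] 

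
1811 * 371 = 671881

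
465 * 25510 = 11862150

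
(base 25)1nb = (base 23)26f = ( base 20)30b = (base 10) 1211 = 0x4BB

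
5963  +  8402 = 14365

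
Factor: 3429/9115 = 3^3 * 5^( - 1)*127^1 * 1823^( - 1)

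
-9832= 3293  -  13125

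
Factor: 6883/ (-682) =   -  2^ (  -  1 )*11^( - 1 )*31^( - 1 )*6883^1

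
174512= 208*839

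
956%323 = 310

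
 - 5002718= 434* ( -11527 ) 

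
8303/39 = 212  +  35/39 = 212.90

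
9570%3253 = 3064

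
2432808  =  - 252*( - 9654 )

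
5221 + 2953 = 8174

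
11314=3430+7884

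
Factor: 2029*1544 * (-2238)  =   - 7011152688 = - 2^4*3^1*193^1*373^1*2029^1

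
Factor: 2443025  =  5^2 * 13^1*7517^1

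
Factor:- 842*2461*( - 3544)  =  2^4 * 23^1*107^1 *421^1*443^1 = 7343742128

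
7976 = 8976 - 1000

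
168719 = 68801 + 99918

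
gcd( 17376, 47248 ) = 16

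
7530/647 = 7530/647 = 11.64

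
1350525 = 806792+543733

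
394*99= 39006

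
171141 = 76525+94616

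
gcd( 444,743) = 1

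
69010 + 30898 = 99908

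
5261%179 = 70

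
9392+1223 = 10615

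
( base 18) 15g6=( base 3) 101121220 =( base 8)17102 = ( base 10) 7746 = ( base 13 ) 36AB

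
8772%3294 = 2184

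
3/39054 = 1/13018 = 0.00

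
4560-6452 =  - 1892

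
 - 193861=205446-399307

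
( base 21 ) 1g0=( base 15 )36C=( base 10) 777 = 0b1100001001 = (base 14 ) 3D7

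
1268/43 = 29+21/43 =29.49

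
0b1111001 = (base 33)3m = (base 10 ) 121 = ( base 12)a1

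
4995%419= 386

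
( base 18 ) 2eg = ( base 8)1624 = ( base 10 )916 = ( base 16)394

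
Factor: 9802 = 2^1*13^2*29^1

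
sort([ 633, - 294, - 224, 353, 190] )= [ - 294,-224,  190,353,633] 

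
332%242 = 90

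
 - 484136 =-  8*60517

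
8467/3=8467/3   =  2822.33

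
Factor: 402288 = 2^4*3^1*17^2*29^1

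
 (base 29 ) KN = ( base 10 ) 603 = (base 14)311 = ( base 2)1001011011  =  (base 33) I9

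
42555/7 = 42555/7 = 6079.29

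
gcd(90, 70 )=10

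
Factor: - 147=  - 3^1*7^2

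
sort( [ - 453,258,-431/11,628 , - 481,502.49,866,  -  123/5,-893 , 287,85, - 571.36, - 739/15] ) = [-893, - 571.36 , - 481, - 453, - 739/15 , - 431/11, - 123/5,85,258,287,  502.49,628,866]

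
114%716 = 114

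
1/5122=1/5122 = 0.00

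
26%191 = 26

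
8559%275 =34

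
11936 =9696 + 2240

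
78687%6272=3423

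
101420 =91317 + 10103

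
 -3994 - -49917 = 45923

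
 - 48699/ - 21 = 2319 + 0/1 = 2319.00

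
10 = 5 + 5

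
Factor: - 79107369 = -3^1*11^1*37^1 * 67^1*967^1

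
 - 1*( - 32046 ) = 32046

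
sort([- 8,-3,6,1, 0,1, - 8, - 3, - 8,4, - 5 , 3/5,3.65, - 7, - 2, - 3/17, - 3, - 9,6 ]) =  [ - 9,-8, - 8, - 8, - 7, - 5, -3, - 3, - 3,-2, - 3/17 , 0,3/5,  1,1,3.65,4, 6,6 ] 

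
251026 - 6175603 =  - 5924577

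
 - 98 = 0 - 98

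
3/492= 1/164 = 0.01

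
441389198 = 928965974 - 487576776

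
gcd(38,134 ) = 2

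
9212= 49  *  188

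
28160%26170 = 1990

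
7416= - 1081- - 8497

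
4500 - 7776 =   -  3276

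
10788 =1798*6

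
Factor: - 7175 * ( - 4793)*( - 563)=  - 19361443325 = - 5^2 * 7^1*41^1 * 563^1*4793^1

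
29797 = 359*83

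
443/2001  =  443/2001 = 0.22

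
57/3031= 57/3031  =  0.02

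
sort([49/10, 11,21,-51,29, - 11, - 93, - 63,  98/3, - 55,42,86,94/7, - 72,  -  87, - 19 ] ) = [ - 93, - 87, - 72 , - 63, - 55,-51, - 19, - 11,49/10,11,94/7,21,29, 98/3,42,86]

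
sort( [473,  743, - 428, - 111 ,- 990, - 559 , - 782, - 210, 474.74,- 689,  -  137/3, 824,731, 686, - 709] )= [ - 990, - 782, - 709, - 689, - 559,  -  428, - 210, - 111,-137/3, 473 , 474.74,686 , 731, 743,824]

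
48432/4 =12108 = 12108.00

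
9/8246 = 9/8246=0.00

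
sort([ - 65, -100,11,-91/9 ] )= [ - 100, - 65, - 91/9,11 ] 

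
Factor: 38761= 83^1*467^1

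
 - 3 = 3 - 6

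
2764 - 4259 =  - 1495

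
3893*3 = 11679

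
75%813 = 75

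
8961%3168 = 2625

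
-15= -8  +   - 7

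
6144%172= 124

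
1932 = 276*7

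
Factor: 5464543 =7^1*780649^1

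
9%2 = 1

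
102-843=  - 741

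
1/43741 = 1/43741 = 0.00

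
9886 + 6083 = 15969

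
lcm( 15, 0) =0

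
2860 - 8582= - 5722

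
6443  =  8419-1976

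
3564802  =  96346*37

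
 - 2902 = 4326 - 7228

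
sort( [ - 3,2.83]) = [ - 3, 2.83] 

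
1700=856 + 844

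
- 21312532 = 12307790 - 33620322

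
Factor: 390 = 2^1 * 3^1 * 5^1 * 13^1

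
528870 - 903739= - 374869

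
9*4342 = 39078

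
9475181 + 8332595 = 17807776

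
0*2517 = 0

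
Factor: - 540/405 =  - 2^2 * 3^(-1) = -  4/3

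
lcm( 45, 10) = 90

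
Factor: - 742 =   -  2^1*7^1*53^1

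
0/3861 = 0 = 0.00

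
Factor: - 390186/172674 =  -181^( - 1 ) * 409^1 =- 409/181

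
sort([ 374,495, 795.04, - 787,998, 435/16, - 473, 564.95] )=[  -  787 , - 473,435/16, 374, 495, 564.95,795.04, 998]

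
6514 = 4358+2156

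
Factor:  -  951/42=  - 317/14 = - 2^(  -  1 ) * 7^( - 1)*317^1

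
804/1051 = 804/1051= 0.76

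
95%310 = 95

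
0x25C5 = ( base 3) 111021010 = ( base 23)I69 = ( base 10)9669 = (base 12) 5719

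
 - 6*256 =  - 1536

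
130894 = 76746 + 54148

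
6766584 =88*76893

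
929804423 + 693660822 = 1623465245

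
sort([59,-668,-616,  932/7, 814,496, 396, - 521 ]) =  [-668, - 616, - 521, 59,932/7, 396, 496,814]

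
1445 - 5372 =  - 3927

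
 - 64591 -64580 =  - 129171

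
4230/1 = 4230 = 4230.00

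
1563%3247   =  1563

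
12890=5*2578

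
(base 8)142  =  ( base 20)4i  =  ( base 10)98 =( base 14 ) 70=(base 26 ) 3K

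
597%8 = 5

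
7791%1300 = 1291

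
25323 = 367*69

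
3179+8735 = 11914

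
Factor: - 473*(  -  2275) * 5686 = 2^1*5^2*7^1*11^1*13^1 * 43^1*2843^1  =  6118562450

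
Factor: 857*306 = 262242 = 2^1*3^2*17^1 *857^1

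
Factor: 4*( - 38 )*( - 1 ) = 152 = 2^3*19^1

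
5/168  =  5/168  =  0.03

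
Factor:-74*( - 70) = 2^2*5^1*7^1*37^1 = 5180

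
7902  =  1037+6865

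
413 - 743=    - 330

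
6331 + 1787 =8118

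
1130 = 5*226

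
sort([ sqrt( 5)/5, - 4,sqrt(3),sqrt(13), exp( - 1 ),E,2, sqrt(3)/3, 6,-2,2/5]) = [ - 4, - 2, exp (-1),2/5,sqrt( 5 ) /5,sqrt(3) /3,  sqrt( 3) , 2,E , sqrt(13), 6 ]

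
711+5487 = 6198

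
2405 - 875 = 1530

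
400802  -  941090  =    -  540288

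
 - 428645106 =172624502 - 601269608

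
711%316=79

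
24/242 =12/121 = 0.10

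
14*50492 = 706888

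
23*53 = 1219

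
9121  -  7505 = 1616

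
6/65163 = 2/21721 = 0.00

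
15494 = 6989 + 8505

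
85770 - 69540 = 16230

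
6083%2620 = 843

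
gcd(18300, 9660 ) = 60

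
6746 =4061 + 2685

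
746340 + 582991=1329331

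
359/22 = 359/22 = 16.32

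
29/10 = 29/10 = 2.90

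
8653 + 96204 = 104857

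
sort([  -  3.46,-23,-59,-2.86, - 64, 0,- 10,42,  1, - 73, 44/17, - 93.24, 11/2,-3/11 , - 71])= [  -  93.24, - 73,-71,  -  64 ,-59, - 23,-10 , - 3.46, -2.86, - 3/11, 0, 1 , 44/17, 11/2,42]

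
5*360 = 1800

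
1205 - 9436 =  - 8231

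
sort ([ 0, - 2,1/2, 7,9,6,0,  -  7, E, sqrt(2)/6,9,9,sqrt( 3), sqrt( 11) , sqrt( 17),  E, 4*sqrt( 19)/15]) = [-7,  -  2 , 0, 0,sqrt( 2 ) /6,1/2, 4*sqrt( 19 ) /15,sqrt( 3),E , E,sqrt(11),sqrt( 17),6 , 7 , 9, 9, 9]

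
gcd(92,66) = 2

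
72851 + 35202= 108053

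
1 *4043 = 4043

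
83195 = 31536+51659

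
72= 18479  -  18407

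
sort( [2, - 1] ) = [-1, 2 ]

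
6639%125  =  14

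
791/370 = 791/370 = 2.14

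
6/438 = 1/73 = 0.01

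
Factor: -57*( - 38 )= 2^1 * 3^1*19^2= 2166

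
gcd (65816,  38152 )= 152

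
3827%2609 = 1218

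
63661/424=63661/424 = 150.14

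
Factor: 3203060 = 2^2*5^1*7^1*137^1*167^1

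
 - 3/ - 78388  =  3/78388 = 0.00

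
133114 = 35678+97436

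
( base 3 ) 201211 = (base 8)1027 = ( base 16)217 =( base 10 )535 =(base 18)1bd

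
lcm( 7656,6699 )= 53592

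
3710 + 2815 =6525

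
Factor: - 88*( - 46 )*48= 2^8*3^1*11^1*23^1= 194304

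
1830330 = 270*6779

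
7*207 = 1449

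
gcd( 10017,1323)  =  189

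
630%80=70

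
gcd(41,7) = 1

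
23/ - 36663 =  - 1 + 36640/36663=- 0.00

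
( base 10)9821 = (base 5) 303241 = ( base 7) 40430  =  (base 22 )K69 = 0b10011001011101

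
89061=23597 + 65464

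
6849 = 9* 761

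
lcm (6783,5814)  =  40698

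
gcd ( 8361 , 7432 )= 929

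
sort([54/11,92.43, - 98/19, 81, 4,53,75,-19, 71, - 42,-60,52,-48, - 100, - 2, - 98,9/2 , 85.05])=[-100,  -  98, - 60, - 48, - 42,-19,-98/19,- 2, 4,9/2,54/11,52,53, 71,75, 81 , 85.05, 92.43 ] 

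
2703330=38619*70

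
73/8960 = 73/8960 = 0.01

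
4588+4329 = 8917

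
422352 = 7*60336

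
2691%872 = 75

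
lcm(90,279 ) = 2790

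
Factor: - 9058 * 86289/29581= - 2^1*3^1*7^3 * 587^1*647^1*29581^( - 1) = -781605762/29581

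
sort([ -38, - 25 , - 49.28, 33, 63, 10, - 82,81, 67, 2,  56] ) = [ - 82,-49.28,  -  38,  -  25, 2, 10, 33,56, 63,67,81 ]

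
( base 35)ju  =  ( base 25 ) 12K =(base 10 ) 695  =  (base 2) 1010110111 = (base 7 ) 2012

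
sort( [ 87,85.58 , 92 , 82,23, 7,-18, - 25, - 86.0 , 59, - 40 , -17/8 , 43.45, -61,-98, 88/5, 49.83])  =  [ - 98,  -  86.0, - 61,  -  40 ,- 25, - 18,- 17/8 , 7,88/5, 23,43.45 , 49.83, 59,  82 , 85.58,87, 92]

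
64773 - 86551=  - 21778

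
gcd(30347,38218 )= 1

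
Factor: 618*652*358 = 2^4*3^1 * 103^1*163^1*179^1  =  144251088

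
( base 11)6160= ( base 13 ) 3949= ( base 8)17755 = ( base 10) 8173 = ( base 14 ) 2D9B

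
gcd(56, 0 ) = 56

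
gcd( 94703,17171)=7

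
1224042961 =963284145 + 260758816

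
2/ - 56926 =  -1 + 28462/28463  =  - 0.00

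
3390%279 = 42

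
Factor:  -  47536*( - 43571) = 2071191056 = 2^4*11^1*17^1 * 233^1*2971^1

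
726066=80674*9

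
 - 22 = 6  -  28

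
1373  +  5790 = 7163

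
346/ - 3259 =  -346/3259 = - 0.11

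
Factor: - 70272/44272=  - 2^3*3^2*61^1*2767^(-1 ) = -4392/2767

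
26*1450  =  37700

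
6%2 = 0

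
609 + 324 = 933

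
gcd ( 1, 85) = 1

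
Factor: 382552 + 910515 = 1293067 = 109^1 * 11863^1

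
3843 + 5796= 9639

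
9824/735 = 13 + 269/735=13.37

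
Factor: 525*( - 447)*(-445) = 104430375 = 3^2*5^3*7^1*89^1*149^1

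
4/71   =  4/71 =0.06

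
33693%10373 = 2574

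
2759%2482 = 277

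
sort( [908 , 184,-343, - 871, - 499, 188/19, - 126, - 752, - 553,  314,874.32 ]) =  [ - 871,-752, - 553, - 499,-343, - 126,  188/19,184, 314,874.32,908 ]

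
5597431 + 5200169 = 10797600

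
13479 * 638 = 8599602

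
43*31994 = 1375742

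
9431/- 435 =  - 9431/435 = -21.68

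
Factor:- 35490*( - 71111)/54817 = 360532770/7831 = 2^1*3^1 * 5^1 * 13^2 * 17^1* 41^(- 1)*47^1 * 89^1 * 191^ ( - 1) 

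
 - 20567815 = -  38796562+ 18228747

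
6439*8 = 51512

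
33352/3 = 33352/3 = 11117.33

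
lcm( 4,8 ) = 8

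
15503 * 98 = 1519294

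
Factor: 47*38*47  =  83942 = 2^1 * 19^1*47^2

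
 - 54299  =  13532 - 67831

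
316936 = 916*346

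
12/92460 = 1/7705 =0.00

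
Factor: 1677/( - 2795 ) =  - 3^1*5^(  -  1) = -  3/5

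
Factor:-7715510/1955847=-2^1*3^ ( -1) *5^1*11^1*29^ ( - 1)*22481^(-1 ) *70141^1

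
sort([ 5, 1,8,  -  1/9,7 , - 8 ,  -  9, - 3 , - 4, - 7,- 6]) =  [ - 9,-8, - 7, - 6, - 4, - 3, - 1/9,1,5,7,8 ]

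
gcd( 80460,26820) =26820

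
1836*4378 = 8038008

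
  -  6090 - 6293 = -12383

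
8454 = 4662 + 3792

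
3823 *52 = 198796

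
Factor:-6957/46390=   -  2^( - 1)*3^2*5^(- 1 )*773^1*4639^( - 1) 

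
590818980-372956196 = 217862784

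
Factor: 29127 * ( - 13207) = -384680289  =  - 3^1*7^1*19^1 * 47^1*73^1 * 281^1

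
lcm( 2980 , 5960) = 5960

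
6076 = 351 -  - 5725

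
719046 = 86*8361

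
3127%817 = 676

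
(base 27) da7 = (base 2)10011000011010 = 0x261a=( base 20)147e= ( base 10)9754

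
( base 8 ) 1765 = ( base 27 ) 1ae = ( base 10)1013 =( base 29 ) 15R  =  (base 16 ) 3F5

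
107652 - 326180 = -218528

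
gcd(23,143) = 1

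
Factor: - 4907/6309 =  - 3^( - 2 ) * 7^1 = - 7/9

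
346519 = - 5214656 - - 5561175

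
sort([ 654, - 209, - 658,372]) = [-658, - 209, 372, 654 ] 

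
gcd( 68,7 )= 1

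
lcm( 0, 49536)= 0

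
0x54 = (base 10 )84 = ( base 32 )2k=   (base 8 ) 124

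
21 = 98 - 77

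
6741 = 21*321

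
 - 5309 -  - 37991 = 32682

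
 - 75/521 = - 75/521 =- 0.14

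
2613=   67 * 39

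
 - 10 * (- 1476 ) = 14760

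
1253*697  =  873341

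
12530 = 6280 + 6250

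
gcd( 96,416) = 32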